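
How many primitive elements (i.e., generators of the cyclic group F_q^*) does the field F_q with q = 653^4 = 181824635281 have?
There are φ(181824635280) = 47745884160 primitive elements

F_q^* is cyclic of order q - 1 = 181824635280. A cyclic group of order m has exactly φ(m) generators. Here m = 181824635280 = 2^4 · 3 · 5 · 109 · 163 · 42641, so the number of primitive elements is φ(181824635280) = 47745884160.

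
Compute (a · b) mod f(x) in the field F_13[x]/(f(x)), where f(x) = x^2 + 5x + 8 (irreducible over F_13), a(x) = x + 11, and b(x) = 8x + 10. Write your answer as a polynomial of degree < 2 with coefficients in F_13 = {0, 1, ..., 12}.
a · b ≡ 6x + 7 (mod f(x))

Multiply in F_13[x]: a(x)·b(x) = (x + 11)·(8x + 10) = 8x^2 + 7x + 6. This has degree ≥ 2, so divide by f(x) over F_13: 8x^2 + 7x + 6 = (8)·(x^2 + 5x + 8) + (6x + 7). Hence a·b ≡ 6x + 7 (mod f). (F_13[x]/(f) is a field with 13^2 = 169 elements since f is irreducible of degree 2.)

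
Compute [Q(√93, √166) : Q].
[Q(√93, √166) : Q] = 4

[Q(√93):Q] = 2 (min poly x^2 - 93, irreducible since 93 is squarefree > 1). For the top step, suppose √166 ∈ Q(√93), say √166 = c + d√93 with c, d ∈ Q. Squaring: 166 = c^2 + 93d^2 + 2cd√93. Since √93 ∉ Q this forces 2cd = 0. If d = 0 then √166 = c ∈ Q, contradicting 166 squarefree > 1. If c = 0 then 166 = 93d^2, so 93·166 = (93d)^2 is a perfect square in Q — but 93·166 = 15438 is not a perfect square (since 93 and 166 are distinct squarefree integers). Contradiction. Hence √166 ∉ Q(√93), so x^2 - 166 stays irreducible over Q(√93) and [Q(√93, √166) : Q(√93)] = 2. By the tower law, [Q(√93, √166) : Q] = 2 · 2 = 4.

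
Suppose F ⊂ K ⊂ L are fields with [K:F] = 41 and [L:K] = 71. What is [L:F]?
[L:F] = 2911

The tower law says that for any tower of field extensions F ⊂ K ⊂ L with finite degrees, [L:F] = [L:K] · [K:F]. Here this gives [L:F] = 71 · 41 = 2911.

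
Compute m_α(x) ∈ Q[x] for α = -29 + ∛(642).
m_α(x) = x^3 + 87x^2 + 2523x + 23747

Set β = α + 29 = ∛(642), so β^3 = 642. Then (α + 29)^3 - 642 = 0, i.e. α is a root of g(x) = (x + 29)^3 - 642 = x^3 + 87x^2 + 2523x + 23747. Since g(x) = h(x + 29) where h(x) = x^3 - 642, and h is irreducible over Q (because 642 is not a perfect cube, so h has no rational root, and a monic cubic with no rational root is irreducible), g is also irreducible (irreducibility is preserved under the substitution x → x + 29). Hence m_α(x) = x^3 + 87x^2 + 2523x + 23747.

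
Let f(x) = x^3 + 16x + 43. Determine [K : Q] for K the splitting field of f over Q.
[K : Q] = 6

By the rational root test, any rational root of the monic integer polynomial f(x) = x^3 + 16x + 43 must be an integer dividing the constant term 43, i.e. one of ±{1, 43}. Evaluating: f(1) = 60, f(-1) = 26, f(43) = 80238, f(-43) = -80152; none is 0, so f has no rational root and is therefore irreducible over Q (a cubic with no linear factor over a field is irreducible). For an irreducible cubic, the Galois group is A_3 or S_3 according as the discriminant disc(f) = -4a^3 - 27b^2 = -4·(16)^3 - 27·(43)^2 = -66307 is or is not a square in Q. Here disc(f) = -66307 is not a perfect square in Q, so the Galois group of f over Q is not contained in A_3 and must be all of S_3. The splitting field has degree |S_3| = 6 over Q, so [K : Q] = 6.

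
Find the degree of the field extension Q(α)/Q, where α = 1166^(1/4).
[Q(α):Q] = 4

α is a root of x^4 - 1166. By Eisenstein's criterion at the prime p = 2 (which divides the constant term 1166 but p^2 = 4 does not, since 1166 is squarefree), x^4 - 1166 is irreducible over Q. Hence [Q(α):Q] = 4.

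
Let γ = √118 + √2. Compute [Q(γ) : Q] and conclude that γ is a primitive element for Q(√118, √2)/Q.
[Q(γ) : Q] = 4 (equivalently, Q(γ) = Q(√118, √2))

Obviously Q(γ) ⊆ Q(√118, √2), and [Q(√118, √2):Q] = 4 (since 118, 2 are distinct squarefree integers > 1 with 236 not a perfect square). To show equality we compute the minimal polynomial of γ. From γ = √118 + √2: γ^2 = 118 + 2√(236) + 2 = 120 + 2√(236), so γ^2 - 120 = 2√(236); squaring, (γ^2 - 120)^2 = 4·236, i.e. γ^4 - 240γ^2 + 14400 - 944 = 0, i.e. γ^4 - 240γ^2 + 13456 = 0. So γ is a root of x^4 - 240x^2 + 13456. This polynomial is irreducible over Q: it has no rational root (each ±√118 ± √2 is irrational), and any factorization into two quadratics over Q would force √(236) ∈ Q (pairing opposite roots) or √118, √2 ∈ Q (other pairings), all impossible. Hence [Q(γ):Q] = 4 = [Q(√118, √2):Q], so Q(γ) = Q(√118, √2).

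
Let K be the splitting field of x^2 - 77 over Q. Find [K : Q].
[K : Q] = 2

f(x) = x^2 - 77 factors as (x - √77)(x + √77). The splitting field is K = Q(√77). Since 77 is squarefree and > 1, it is not a perfect square, so x^2 - 77 is irreducible over Q and [Q(√77) : Q] = 2. Hence [K : Q] = 2.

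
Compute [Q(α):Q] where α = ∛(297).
[Q(α):Q] = 3

The minimal polynomial of α is x^3 - 297, irreducible over Q since 297 is not a perfect cube (so x^3 - 297 has no rational root). Hence [Q(α):Q] = deg(m_α) = 3.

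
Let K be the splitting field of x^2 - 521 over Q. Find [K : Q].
[K : Q] = 2

f(x) = x^2 - 521 factors as (x - √521)(x + √521). The splitting field is K = Q(√521). Since 521 is squarefree and > 1, it is not a perfect square, so x^2 - 521 is irreducible over Q and [Q(√521) : Q] = 2. Hence [K : Q] = 2.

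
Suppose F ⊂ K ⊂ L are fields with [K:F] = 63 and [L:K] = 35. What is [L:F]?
[L:F] = 2205

The tower law says that for any tower of field extensions F ⊂ K ⊂ L with finite degrees, [L:F] = [L:K] · [K:F]. Here this gives [L:F] = 35 · 63 = 2205.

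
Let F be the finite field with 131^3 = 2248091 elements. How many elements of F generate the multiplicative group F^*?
There are φ(2248090) = 830016 primitive elements

F_q^* is cyclic of order q - 1 = 2248090. A cyclic group of order m has exactly φ(m) generators. Here m = 2248090 = 2 · 5 · 13 · 17293, so the number of primitive elements is φ(2248090) = 830016.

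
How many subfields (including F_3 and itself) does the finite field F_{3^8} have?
F_{3^8} has 4 subfields

The subfields of F_{p^n} are exactly the fields F_{p^d} for d | n (each is the fixed field of the unique index-d subgroup of Gal(F_{p^n}/F_p) ≅ Z/nZ). The divisors of n = 8 are {1, 2, 4, 8}, giving 4 subfields: F_{3^1}, F_{3^2}, F_{3^4}, F_{3^8}.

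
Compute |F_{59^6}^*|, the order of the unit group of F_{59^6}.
|F_{59^6}^*| = 42180533640

F_{59^6} has 59^6 = 42180533641 elements; its multiplicative group consists of all nonzero elements, so |F_{59^6}^*| = 42180533641 - 1 = 42180533640. (It is cyclic since any finite subgroup of the multiplicative group of a field is cyclic.)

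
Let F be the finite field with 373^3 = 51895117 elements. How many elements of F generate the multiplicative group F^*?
There are φ(51895116) = 13063680 primitive elements

F_q^* is cyclic of order q - 1 = 51895116. A cyclic group of order m has exactly φ(m) generators. Here m = 51895116 = 2^2 · 3^2 · 7^2 · 13 · 31 · 73, so the number of primitive elements is φ(51895116) = 13063680.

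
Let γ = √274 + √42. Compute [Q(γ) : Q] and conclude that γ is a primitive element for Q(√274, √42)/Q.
[Q(γ) : Q] = 4 (equivalently, Q(γ) = Q(√274, √42))

Obviously Q(γ) ⊆ Q(√274, √42), and [Q(√274, √42):Q] = 4 (since 274, 42 are distinct squarefree integers > 1 with 11508 not a perfect square). To show equality we compute the minimal polynomial of γ. From γ = √274 + √42: γ^2 = 274 + 2√(11508) + 42 = 316 + 2√(11508), so γ^2 - 316 = 2√(11508); squaring, (γ^2 - 316)^2 = 4·11508, i.e. γ^4 - 632γ^2 + 99856 - 46032 = 0, i.e. γ^4 - 632γ^2 + 53824 = 0. So γ is a root of x^4 - 632x^2 + 53824. This polynomial is irreducible over Q: it has no rational root (each ±√274 ± √42 is irrational), and any factorization into two quadratics over Q would force √(11508) ∈ Q (pairing opposite roots) or √274, √42 ∈ Q (other pairings), all impossible. Hence [Q(γ):Q] = 4 = [Q(√274, √42):Q], so Q(γ) = Q(√274, √42).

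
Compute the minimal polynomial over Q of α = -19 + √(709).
m_α(x) = x^2 + 38x - 348

From α + 19 = √(709), squaring gives (α + 19)^2 = 709, i.e. α^2 + 38α + 361 = 709, so α^2 + 38α - 348 = 0. The discriminant of x^2 + 38x - 348 is (38)^2 - 4·(-348) = 1444 + 1392 = 2836, and 4·(709) is not a perfect square in Q since 709 is squarefree and ≠ 1. Hence x^2 + 38x - 348 is irreducible over Q and is the minimal polynomial of α.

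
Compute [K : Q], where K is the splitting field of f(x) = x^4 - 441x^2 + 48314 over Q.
[K : Q] = 4

Solving the quadratic in x^2: x^2 = (441 ± √(441^2 - 4·48314))/2 = (441 ± √1225)/2 = (441 ± 35)/2, giving x^2 = 238 or x^2 = 203. So f(x) = (x^2 - 238)(x^2 - 203) and the roots of f are ±√238, ±√203. Hence the splitting field is K = Q(√238, √203). Since 238 and 203 are distinct squarefree integers > 1, their product 48314 is not a perfect square, so √203 ∉ Q(√238). By the tower law [K:Q] = [Q(√238,√203):Q(√238)] · [Q(√238):Q] = 2 · 2 = 4.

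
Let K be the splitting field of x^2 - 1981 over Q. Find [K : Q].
[K : Q] = 2

f(x) = x^2 - 1981 factors as (x - √1981)(x + √1981). The splitting field is K = Q(√1981). Since 1981 is squarefree and > 1, it is not a perfect square, so x^2 - 1981 is irreducible over Q and [Q(√1981) : Q] = 2. Hence [K : Q] = 2.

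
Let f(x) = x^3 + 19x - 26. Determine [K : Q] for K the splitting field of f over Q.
[K : Q] = 6

By the rational root test, any rational root of the monic integer polynomial f(x) = x^3 + 19x - 26 must be an integer dividing the constant term -26, i.e. one of ±{1, 2, 13, 26}. Evaluating: f(1) = -6, f(-1) = -46, f(2) = 20, f(-2) = -72, f(13) = 2418, f(-13) = -2470, f(26) = 18044, f(-26) = -18096; none is 0, so f has no rational root and is therefore irreducible over Q (a cubic with no linear factor over a field is irreducible). For an irreducible cubic, the Galois group is A_3 or S_3 according as the discriminant disc(f) = -4a^3 - 27b^2 = -4·(19)^3 - 27·(-26)^2 = -45688 is or is not a square in Q. Here disc(f) = -45688 is not a perfect square in Q, so the Galois group of f over Q is not contained in A_3 and must be all of S_3. The splitting field has degree |S_3| = 6 over Q, so [K : Q] = 6.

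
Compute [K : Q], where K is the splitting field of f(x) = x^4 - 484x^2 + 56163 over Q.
[K : Q] = 4

Solving the quadratic in x^2: x^2 = (484 ± √(484^2 - 4·56163))/2 = (484 ± √9604)/2 = (484 ± 98)/2, giving x^2 = 193 or x^2 = 291. So f(x) = (x^2 - 193)(x^2 - 291) and the roots of f are ±√193, ±√291. Hence the splitting field is K = Q(√193, √291). Since 193 and 291 are distinct squarefree integers > 1, their product 56163 is not a perfect square, so √291 ∉ Q(√193). By the tower law [K:Q] = [Q(√193,√291):Q(√193)] · [Q(√193):Q] = 2 · 2 = 4.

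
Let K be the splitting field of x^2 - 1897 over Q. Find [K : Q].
[K : Q] = 2

f(x) = x^2 - 1897 factors as (x - √1897)(x + √1897). The splitting field is K = Q(√1897). Since 1897 is squarefree and > 1, it is not a perfect square, so x^2 - 1897 is irreducible over Q and [Q(√1897) : Q] = 2. Hence [K : Q] = 2.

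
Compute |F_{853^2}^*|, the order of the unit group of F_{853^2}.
|F_{853^2}^*| = 727608

F_{853^2} has 853^2 = 727609 elements; its multiplicative group consists of all nonzero elements, so |F_{853^2}^*| = 727609 - 1 = 727608. (It is cyclic since any finite subgroup of the multiplicative group of a field is cyclic.)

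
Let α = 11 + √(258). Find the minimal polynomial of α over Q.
m_α(x) = x^2 - 22x - 137

From α - 11 = √(258), squaring gives (α - 11)^2 = 258, i.e. α^2 - 22α + 121 = 258, so α^2 - 22α - 137 = 0. The discriminant of x^2 - 22x - 137 is (-22)^2 - 4·(-137) = 484 + 548 = 1032, and 4·(258) is not a perfect square in Q since 258 is squarefree and ≠ 1. Hence x^2 - 22x - 137 is irreducible over Q and is the minimal polynomial of α.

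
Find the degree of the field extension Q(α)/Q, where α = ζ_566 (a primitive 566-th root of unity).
[Q(α):Q] = 282

The minimal polynomial of ζ_566 over Q is the 566-th cyclotomic polynomial Φ_566(x), which is irreducible over Q and has degree φ(566) = 282. Hence [Q(α):Q] = φ(566) = 282.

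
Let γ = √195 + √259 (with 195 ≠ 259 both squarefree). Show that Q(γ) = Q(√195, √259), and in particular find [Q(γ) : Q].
[Q(γ) : Q] = 4 (equivalently, Q(γ) = Q(√195, √259))

Obviously Q(γ) ⊆ Q(√195, √259), and [Q(√195, √259):Q] = 4 (since 195, 259 are distinct squarefree integers > 1 with 50505 not a perfect square). To show equality we compute the minimal polynomial of γ. From γ = √195 + √259: γ^2 = 195 + 2√(50505) + 259 = 454 + 2√(50505), so γ^2 - 454 = 2√(50505); squaring, (γ^2 - 454)^2 = 4·50505, i.e. γ^4 - 908γ^2 + 206116 - 202020 = 0, i.e. γ^4 - 908γ^2 + 4096 = 0. So γ is a root of x^4 - 908x^2 + 4096. This polynomial is irreducible over Q: it has no rational root (each ±√195 ± √259 is irrational), and any factorization into two quadratics over Q would force √(50505) ∈ Q (pairing opposite roots) or √195, √259 ∈ Q (other pairings), all impossible. Hence [Q(γ):Q] = 4 = [Q(√195, √259):Q], so Q(γ) = Q(√195, √259).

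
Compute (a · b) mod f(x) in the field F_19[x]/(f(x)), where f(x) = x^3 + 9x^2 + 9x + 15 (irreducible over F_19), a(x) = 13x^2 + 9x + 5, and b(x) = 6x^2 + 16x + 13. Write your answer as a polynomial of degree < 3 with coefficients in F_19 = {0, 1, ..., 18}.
a · b ≡ 10x^2 + 4x + 15 (mod f(x))

Multiply in F_19[x]: a(x)·b(x) = (13x^2 + 9x + 5)·(6x^2 + 16x + 13) = 2x^4 + 15x^3 + x^2 + 7x + 8. This has degree ≥ 3, so divide by f(x) over F_19: 2x^4 + 15x^3 + x^2 + 7x + 8 = (2x + 16)·(x^3 + 9x^2 + 9x + 15) + (10x^2 + 4x + 15). Hence a·b ≡ 10x^2 + 4x + 15 (mod f). (F_19[x]/(f) is a field with 19^3 = 6859 elements since f is irreducible of degree 3.)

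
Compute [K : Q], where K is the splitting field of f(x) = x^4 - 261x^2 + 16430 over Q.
[K : Q] = 4

Solving the quadratic in x^2: x^2 = (261 ± √(261^2 - 4·16430))/2 = (261 ± √2401)/2 = (261 ± 49)/2, giving x^2 = 106 or x^2 = 155. So f(x) = (x^2 - 106)(x^2 - 155) and the roots of f are ±√106, ±√155. Hence the splitting field is K = Q(√106, √155). Since 106 and 155 are distinct squarefree integers > 1, their product 16430 is not a perfect square, so √155 ∉ Q(√106). By the tower law [K:Q] = [Q(√106,√155):Q(√106)] · [Q(√106):Q] = 2 · 2 = 4.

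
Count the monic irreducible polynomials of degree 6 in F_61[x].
There are 8586690620 monic irreducible polynomials of degree 6 over F_61

Each element of F_{61^6} that lies in no proper subfield is a root of exactly one monic irreducible of degree 6 over F_61, and each such polynomial has 6 distinct roots in F_{61^6}. By Möbius inversion the count is N_61(6) = (1/6) Σ_{d|6} μ(6/d) · 61^d = (1/6)(μ(6)·61^1 + μ(3)·61^2 + μ(2)·61^3 + μ(1)·61^6) = 51520143720/6 = 8586690620.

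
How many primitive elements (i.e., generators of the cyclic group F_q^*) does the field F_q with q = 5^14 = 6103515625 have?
There are φ(6103515624) = 1959874560 primitive elements

F_q^* is cyclic of order q - 1 = 6103515624. A cyclic group of order m has exactly φ(m) generators. Here m = 6103515624 = 2^3 · 3 · 29 · 449 · 19531, so the number of primitive elements is φ(6103515624) = 1959874560.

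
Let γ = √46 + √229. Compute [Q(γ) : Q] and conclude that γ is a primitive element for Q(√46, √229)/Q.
[Q(γ) : Q] = 4 (equivalently, Q(γ) = Q(√46, √229))

Obviously Q(γ) ⊆ Q(√46, √229), and [Q(√46, √229):Q] = 4 (since 46, 229 are distinct squarefree integers > 1 with 10534 not a perfect square). To show equality we compute the minimal polynomial of γ. From γ = √46 + √229: γ^2 = 46 + 2√(10534) + 229 = 275 + 2√(10534), so γ^2 - 275 = 2√(10534); squaring, (γ^2 - 275)^2 = 4·10534, i.e. γ^4 - 550γ^2 + 75625 - 42136 = 0, i.e. γ^4 - 550γ^2 + 33489 = 0. So γ is a root of x^4 - 550x^2 + 33489. This polynomial is irreducible over Q: it has no rational root (each ±√46 ± √229 is irrational), and any factorization into two quadratics over Q would force √(10534) ∈ Q (pairing opposite roots) or √46, √229 ∈ Q (other pairings), all impossible. Hence [Q(γ):Q] = 4 = [Q(√46, √229):Q], so Q(γ) = Q(√46, √229).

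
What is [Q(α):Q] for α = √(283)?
[Q(α):Q] = 2

[Q(α):Q] equals the degree of the minimal polynomial of α. Here α^2 = 283 and x^2 - 283 is irreducible (d = 283 is squarefree, ≠ 1, hence not a square), so deg(m_α) = 2. Thus [Q(α):Q] = 2.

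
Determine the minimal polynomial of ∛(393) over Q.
m_α(x) = x^3 - 393

α satisfies α^3 = 393, so x^3 - 393 annihilates α. By the rational root test, a rational root p/q (in lowest terms) of x^3 - 393 would satisfy p^3 = 393 q^3, forcing q = 1 and p^3 = 393; but 393 is not a perfect cube, contradiction. A monic cubic over Q with no rational root is irreducible (any nontrivial factorization would include a linear factor). Hence x^3 - 393 is the minimal polynomial of α, and in particular [Q(α):Q] = 3.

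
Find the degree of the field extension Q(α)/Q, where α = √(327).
[Q(α):Q] = 2

[Q(α):Q] equals the degree of the minimal polynomial of α. Here α^2 = 327 and x^2 - 327 is irreducible (d = 327 is squarefree, ≠ 1, hence not a square), so deg(m_α) = 2. Thus [Q(α):Q] = 2.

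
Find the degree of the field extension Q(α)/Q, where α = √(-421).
[Q(α):Q] = 2

[Q(α):Q] equals the degree of the minimal polynomial of α. Here α^2 = -421 and x^2 + 421 is irreducible (d = -421 is squarefree, ≠ 1, hence not a square), so deg(m_α) = 2. Thus [Q(α):Q] = 2.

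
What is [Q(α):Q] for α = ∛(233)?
[Q(α):Q] = 3

The minimal polynomial of α is x^3 - 233, irreducible over Q since 233 is not a perfect cube (so x^3 - 233 has no rational root). Hence [Q(α):Q] = deg(m_α) = 3.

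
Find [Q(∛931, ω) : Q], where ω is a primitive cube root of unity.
[Q(∛931, ω) : Q] = 6

[Q(∛931):Q] = 3 (min poly x^3 - 931, irreducible since 931 is not a perfect cube). [Q(ω):Q] = 2 (min poly x^2 + x + 1). Since Q(∛931) ⊂ R and ω ∉ R, we have ω ∉ Q(∛931), so x^2 + x + 1 remains irreducible over Q(∛931) and [Q(∛931, ω) : Q(∛931)] = 2. By the tower law, [Q(∛931, ω) : Q] = 3 · 2 = 6. (In fact Q(∛931, ω) is the splitting field of x^3 - 931 over Q.)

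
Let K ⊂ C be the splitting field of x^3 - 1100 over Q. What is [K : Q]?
[K : Q] = 6

The roots of x^3 - 1100 are ∛1100, ω∛1100, ω^2∛1100 where ω = e^(2πi/3) is a primitive cube root of unity, so K = Q(∛1100, ω). Now [Q(∛1100):Q] = 3 (since 1100 is not a perfect cube, x^3 - 1100 is irreducible) and [Q(ω):Q] = 2. Both 2 and 3 divide [K:Q], and [K:Q] ≤ 3·2 = 6, so [K:Q] = 6. (Equivalently: Q(∛1100) ⊂ R but ω ∉ R, so [K : Q(∛1100)] = 2.)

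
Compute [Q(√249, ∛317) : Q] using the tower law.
[Q(√249, ∛317) : Q] = 6

Let L = Q(√249, ∛317). Since Q(√249) ⊂ L and [Q(√249):Q] = 2, the tower law gives 2 | [L:Q]. Likewise Q(∛317) ⊂ L with [Q(∛317):Q] = 3 (because 317 is not a perfect cube), so 3 | [L:Q]. As gcd(2,3) = 1, [L:Q] is divisible by 6. Conversely L is generated over Q by √249 and ∛317, so [L:Q] ≤ 2·3 = 6. Therefore [Q(√249, ∛317) : Q] = 6.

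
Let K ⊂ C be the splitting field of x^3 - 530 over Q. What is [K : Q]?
[K : Q] = 6

The roots of x^3 - 530 are ∛530, ω∛530, ω^2∛530 where ω = e^(2πi/3) is a primitive cube root of unity, so K = Q(∛530, ω). Now [Q(∛530):Q] = 3 (since 530 is not a perfect cube, x^3 - 530 is irreducible) and [Q(ω):Q] = 2. Both 2 and 3 divide [K:Q], and [K:Q] ≤ 3·2 = 6, so [K:Q] = 6. (Equivalently: Q(∛530) ⊂ R but ω ∉ R, so [K : Q(∛530)] = 2.)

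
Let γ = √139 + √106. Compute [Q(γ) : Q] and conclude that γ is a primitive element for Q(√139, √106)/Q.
[Q(γ) : Q] = 4 (equivalently, Q(γ) = Q(√139, √106))

Obviously Q(γ) ⊆ Q(√139, √106), and [Q(√139, √106):Q] = 4 (since 139, 106 are distinct squarefree integers > 1 with 14734 not a perfect square). To show equality we compute the minimal polynomial of γ. From γ = √139 + √106: γ^2 = 139 + 2√(14734) + 106 = 245 + 2√(14734), so γ^2 - 245 = 2√(14734); squaring, (γ^2 - 245)^2 = 4·14734, i.e. γ^4 - 490γ^2 + 60025 - 58936 = 0, i.e. γ^4 - 490γ^2 + 1089 = 0. So γ is a root of x^4 - 490x^2 + 1089. This polynomial is irreducible over Q: it has no rational root (each ±√139 ± √106 is irrational), and any factorization into two quadratics over Q would force √(14734) ∈ Q (pairing opposite roots) or √139, √106 ∈ Q (other pairings), all impossible. Hence [Q(γ):Q] = 4 = [Q(√139, √106):Q], so Q(γ) = Q(√139, √106).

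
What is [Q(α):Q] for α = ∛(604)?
[Q(α):Q] = 3

The minimal polynomial of α is x^3 - 604, irreducible over Q since 604 is not a perfect cube (so x^3 - 604 has no rational root). Hence [Q(α):Q] = deg(m_α) = 3.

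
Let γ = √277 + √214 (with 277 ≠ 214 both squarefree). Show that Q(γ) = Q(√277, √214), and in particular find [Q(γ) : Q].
[Q(γ) : Q] = 4 (equivalently, Q(γ) = Q(√277, √214))

Obviously Q(γ) ⊆ Q(√277, √214), and [Q(√277, √214):Q] = 4 (since 277, 214 are distinct squarefree integers > 1 with 59278 not a perfect square). To show equality we compute the minimal polynomial of γ. From γ = √277 + √214: γ^2 = 277 + 2√(59278) + 214 = 491 + 2√(59278), so γ^2 - 491 = 2√(59278); squaring, (γ^2 - 491)^2 = 4·59278, i.e. γ^4 - 982γ^2 + 241081 - 237112 = 0, i.e. γ^4 - 982γ^2 + 3969 = 0. So γ is a root of x^4 - 982x^2 + 3969. This polynomial is irreducible over Q: it has no rational root (each ±√277 ± √214 is irrational), and any factorization into two quadratics over Q would force √(59278) ∈ Q (pairing opposite roots) or √277, √214 ∈ Q (other pairings), all impossible. Hence [Q(γ):Q] = 4 = [Q(√277, √214):Q], so Q(γ) = Q(√277, √214).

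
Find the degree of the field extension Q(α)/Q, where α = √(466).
[Q(α):Q] = 2

[Q(α):Q] equals the degree of the minimal polynomial of α. Here α^2 = 466 and x^2 - 466 is irreducible (d = 466 is squarefree, ≠ 1, hence not a square), so deg(m_α) = 2. Thus [Q(α):Q] = 2.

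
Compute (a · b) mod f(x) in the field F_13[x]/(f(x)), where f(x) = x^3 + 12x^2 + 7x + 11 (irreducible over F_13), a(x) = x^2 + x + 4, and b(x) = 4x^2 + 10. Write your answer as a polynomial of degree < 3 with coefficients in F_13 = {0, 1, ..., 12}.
a · b ≡ 6x^2 + x + 4 (mod f(x))

Multiply in F_13[x]: a(x)·b(x) = (x^2 + x + 4)·(4x^2 + 10) = 4x^4 + 4x^3 + 10x + 1. This has degree ≥ 3, so divide by f(x) over F_13: 4x^4 + 4x^3 + 10x + 1 = (4x + 8)·(x^3 + 12x^2 + 7x + 11) + (6x^2 + x + 4). Hence a·b ≡ 6x^2 + x + 4 (mod f). (F_13[x]/(f) is a field with 13^3 = 2197 elements since f is irreducible of degree 3.)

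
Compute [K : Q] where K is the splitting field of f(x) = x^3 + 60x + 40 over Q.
[K : Q] = 6

By the rational root test, any rational root of the monic integer polynomial f(x) = x^3 + 60x + 40 must be an integer dividing the constant term 40, i.e. one of ±{1, 2, 4, 5, 8, 10, 20, 40}. Evaluating: f(1) = 101, f(-1) = -21, f(2) = 168, f(-2) = -88, f(4) = 344, f(-4) = -264, f(5) = 465, f(-5) = -385, f(8) = 1032, f(-8) = -952, f(10) = 1640, f(-10) = -1560, f(20) = 9240, f(-20) = -9160, f(40) = 66440, f(-40) = -66360; none is 0, so f has no rational root and is therefore irreducible over Q (a cubic with no linear factor over a field is irreducible). For an irreducible cubic, the Galois group is A_3 or S_3 according as the discriminant disc(f) = -4a^3 - 27b^2 = -4·(60)^3 - 27·(40)^2 = -907200 is or is not a square in Q. Here disc(f) = -907200 is not a perfect square in Q, so the Galois group of f over Q is not contained in A_3 and must be all of S_3. The splitting field has degree |S_3| = 6 over Q, so [K : Q] = 6.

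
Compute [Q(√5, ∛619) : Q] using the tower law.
[Q(√5, ∛619) : Q] = 6

Let L = Q(√5, ∛619). Since Q(√5) ⊂ L and [Q(√5):Q] = 2, the tower law gives 2 | [L:Q]. Likewise Q(∛619) ⊂ L with [Q(∛619):Q] = 3 (because 619 is not a perfect cube), so 3 | [L:Q]. As gcd(2,3) = 1, [L:Q] is divisible by 6. Conversely L is generated over Q by √5 and ∛619, so [L:Q] ≤ 2·3 = 6. Therefore [Q(√5, ∛619) : Q] = 6.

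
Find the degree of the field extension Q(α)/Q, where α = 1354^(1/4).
[Q(α):Q] = 4

α is a root of x^4 - 1354. By Eisenstein's criterion at the prime p = 2 (which divides the constant term 1354 but p^2 = 4 does not, since 1354 is squarefree), x^4 - 1354 is irreducible over Q. Hence [Q(α):Q] = 4.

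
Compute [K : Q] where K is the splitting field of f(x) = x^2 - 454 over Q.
[K : Q] = 2

f(x) = x^2 - 454 factors as (x - √454)(x + √454). The splitting field is K = Q(√454). Since 454 is squarefree and > 1, it is not a perfect square, so x^2 - 454 is irreducible over Q and [Q(√454) : Q] = 2. Hence [K : Q] = 2.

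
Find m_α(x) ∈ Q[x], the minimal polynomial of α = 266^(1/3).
m_α(x) = x^3 - 266

α satisfies α^3 = 266, so x^3 - 266 annihilates α. By the rational root test, a rational root p/q (in lowest terms) of x^3 - 266 would satisfy p^3 = 266 q^3, forcing q = 1 and p^3 = 266; but 266 is not a perfect cube, contradiction. A monic cubic over Q with no rational root is irreducible (any nontrivial factorization would include a linear factor). Hence x^3 - 266 is the minimal polynomial of α, and in particular [Q(α):Q] = 3.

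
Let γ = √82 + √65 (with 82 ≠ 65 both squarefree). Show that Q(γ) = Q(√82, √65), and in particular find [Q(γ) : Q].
[Q(γ) : Q] = 4 (equivalently, Q(γ) = Q(√82, √65))

Obviously Q(γ) ⊆ Q(√82, √65), and [Q(√82, √65):Q] = 4 (since 82, 65 are distinct squarefree integers > 1 with 5330 not a perfect square). To show equality we compute the minimal polynomial of γ. From γ = √82 + √65: γ^2 = 82 + 2√(5330) + 65 = 147 + 2√(5330), so γ^2 - 147 = 2√(5330); squaring, (γ^2 - 147)^2 = 4·5330, i.e. γ^4 - 294γ^2 + 21609 - 21320 = 0, i.e. γ^4 - 294γ^2 + 289 = 0. So γ is a root of x^4 - 294x^2 + 289. This polynomial is irreducible over Q: it has no rational root (each ±√82 ± √65 is irrational), and any factorization into two quadratics over Q would force √(5330) ∈ Q (pairing opposite roots) or √82, √65 ∈ Q (other pairings), all impossible. Hence [Q(γ):Q] = 4 = [Q(√82, √65):Q], so Q(γ) = Q(√82, √65).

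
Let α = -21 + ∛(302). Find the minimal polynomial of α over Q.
m_α(x) = x^3 + 63x^2 + 1323x + 8959

Set β = α + 21 = ∛(302), so β^3 = 302. Then (α + 21)^3 - 302 = 0, i.e. α is a root of g(x) = (x + 21)^3 - 302 = x^3 + 63x^2 + 1323x + 8959. Since g(x) = h(x + 21) where h(x) = x^3 - 302, and h is irreducible over Q (because 302 is not a perfect cube, so h has no rational root, and a monic cubic with no rational root is irreducible), g is also irreducible (irreducibility is preserved under the substitution x → x + 21). Hence m_α(x) = x^3 + 63x^2 + 1323x + 8959.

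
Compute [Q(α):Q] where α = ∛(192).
[Q(α):Q] = 3

The minimal polynomial of α is x^3 - 192, irreducible over Q since 192 is not a perfect cube (so x^3 - 192 has no rational root). Hence [Q(α):Q] = deg(m_α) = 3.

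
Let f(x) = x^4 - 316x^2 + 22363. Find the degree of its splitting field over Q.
[K : Q] = 4

Solving the quadratic in x^2: x^2 = (316 ± √(316^2 - 4·22363))/2 = (316 ± √10404)/2 = (316 ± 102)/2, giving x^2 = 107 or x^2 = 209. So f(x) = (x^2 - 107)(x^2 - 209) and the roots of f are ±√107, ±√209. Hence the splitting field is K = Q(√107, √209). Since 107 and 209 are distinct squarefree integers > 1, their product 22363 is not a perfect square, so √209 ∉ Q(√107). By the tower law [K:Q] = [Q(√107,√209):Q(√107)] · [Q(√107):Q] = 2 · 2 = 4.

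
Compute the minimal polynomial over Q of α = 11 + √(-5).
m_α(x) = x^2 - 22x + 126

From α - 11 = √(-5), squaring gives (α - 11)^2 = -5, i.e. α^2 - 22α + 121 = -5, so α^2 - 22α + 126 = 0. The discriminant of x^2 - 22x + 126 is (-22)^2 - 4·(126) = 484 - 504 = -20, and 4·(-5) is not a perfect square in Q since -5 is squarefree and ≠ 1. Hence x^2 - 22x + 126 is irreducible over Q and is the minimal polynomial of α.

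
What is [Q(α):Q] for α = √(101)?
[Q(α):Q] = 2

[Q(α):Q] equals the degree of the minimal polynomial of α. Here α^2 = 101 and x^2 - 101 is irreducible (d = 101 is squarefree, ≠ 1, hence not a square), so deg(m_α) = 2. Thus [Q(α):Q] = 2.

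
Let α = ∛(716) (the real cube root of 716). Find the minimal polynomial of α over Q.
m_α(x) = x^3 - 716

α satisfies α^3 = 716, so x^3 - 716 annihilates α. By the rational root test, a rational root p/q (in lowest terms) of x^3 - 716 would satisfy p^3 = 716 q^3, forcing q = 1 and p^3 = 716; but 716 is not a perfect cube, contradiction. A monic cubic over Q with no rational root is irreducible (any nontrivial factorization would include a linear factor). Hence x^3 - 716 is the minimal polynomial of α, and in particular [Q(α):Q] = 3.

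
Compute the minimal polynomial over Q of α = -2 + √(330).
m_α(x) = x^2 + 4x - 326

From α + 2 = √(330), squaring gives (α + 2)^2 = 330, i.e. α^2 + 4α + 4 = 330, so α^2 + 4α - 326 = 0. The discriminant of x^2 + 4x - 326 is (4)^2 - 4·(-326) = 16 + 1304 = 1320, and 4·(330) is not a perfect square in Q since 330 is squarefree and ≠ 1. Hence x^2 + 4x - 326 is irreducible over Q and is the minimal polynomial of α.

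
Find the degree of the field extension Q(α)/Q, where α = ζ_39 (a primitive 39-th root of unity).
[Q(α):Q] = 24

The minimal polynomial of ζ_39 over Q is the 39-th cyclotomic polynomial Φ_39(x), which is irreducible over Q and has degree φ(39) = 24. Hence [Q(α):Q] = φ(39) = 24.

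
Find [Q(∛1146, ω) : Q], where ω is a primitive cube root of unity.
[Q(∛1146, ω) : Q] = 6

[Q(∛1146):Q] = 3 (min poly x^3 - 1146, irreducible since 1146 is not a perfect cube). [Q(ω):Q] = 2 (min poly x^2 + x + 1). Since Q(∛1146) ⊂ R and ω ∉ R, we have ω ∉ Q(∛1146), so x^2 + x + 1 remains irreducible over Q(∛1146) and [Q(∛1146, ω) : Q(∛1146)] = 2. By the tower law, [Q(∛1146, ω) : Q] = 3 · 2 = 6. (In fact Q(∛1146, ω) is the splitting field of x^3 - 1146 over Q.)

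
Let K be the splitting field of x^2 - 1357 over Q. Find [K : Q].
[K : Q] = 2

f(x) = x^2 - 1357 factors as (x - √1357)(x + √1357). The splitting field is K = Q(√1357). Since 1357 is squarefree and > 1, it is not a perfect square, so x^2 - 1357 is irreducible over Q and [Q(√1357) : Q] = 2. Hence [K : Q] = 2.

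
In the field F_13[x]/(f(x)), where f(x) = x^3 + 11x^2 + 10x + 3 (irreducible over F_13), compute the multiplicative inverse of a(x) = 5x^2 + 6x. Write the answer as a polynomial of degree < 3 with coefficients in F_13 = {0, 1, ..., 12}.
a(x)^(-1) ≡ 10x^2 + 10 (mod f(x))

Since f is irreducible over F_13, F_13[x]/(f) is a field and a(x) ≠ 0 has an inverse. Apply the extended Euclidean algorithm to f(x) and a(x) in F_13[x]: f(x) = (8x + 3)·a(x) + (5x + 3);  a(x) = (x + 11)·(5x + 3) + (6). The last nonzero remainder is the constant 6 = gcd(f, a) in F_13. Back-substituting through the division chain expresses 6 = s(x)·a(x) + t(x)·f(x) with s(x) ≡ 8x^2 + 8 (mod f), so (8x^2 + 8)·a(x) ≡ 6 (mod f). Multiplying by 6^(-1) ≡ 11 in F_13 gives a(x)^(-1) ≡ 11·(8x^2 + 8) ≡ 10x^2 + 10 (mod f). Check: (5x^2 + 6x)·(10x^2 + 10) = 11x^4 + 8x^3 + 11x^2 + 8x ≡ 1 (mod x^3 + 11x^2 + 10x + 3).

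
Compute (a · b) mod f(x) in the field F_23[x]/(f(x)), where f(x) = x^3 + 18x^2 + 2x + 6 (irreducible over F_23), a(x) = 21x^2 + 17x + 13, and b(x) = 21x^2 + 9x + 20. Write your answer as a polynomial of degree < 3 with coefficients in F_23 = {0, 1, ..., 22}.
a · b ≡ 11x^2 + 14x + 15 (mod f(x))

Multiply in F_23[x]: a(x)·b(x) = (21x^2 + 17x + 13)·(21x^2 + 9x + 20) = 4x^4 + 17x^3 + 18x^2 + 20x + 7. This has degree ≥ 3, so divide by f(x) over F_23: 4x^4 + 17x^3 + 18x^2 + 20x + 7 = (4x + 14)·(x^3 + 18x^2 + 2x + 6) + (11x^2 + 14x + 15). Hence a·b ≡ 11x^2 + 14x + 15 (mod f). (F_23[x]/(f) is a field with 23^3 = 12167 elements since f is irreducible of degree 3.)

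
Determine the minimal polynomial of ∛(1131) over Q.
m_α(x) = x^3 - 1131

α satisfies α^3 = 1131, so x^3 - 1131 annihilates α. By the rational root test, a rational root p/q (in lowest terms) of x^3 - 1131 would satisfy p^3 = 1131 q^3, forcing q = 1 and p^3 = 1131; but 1131 is not a perfect cube, contradiction. A monic cubic over Q with no rational root is irreducible (any nontrivial factorization would include a linear factor). Hence x^3 - 1131 is the minimal polynomial of α, and in particular [Q(α):Q] = 3.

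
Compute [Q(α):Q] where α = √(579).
[Q(α):Q] = 2

[Q(α):Q] equals the degree of the minimal polynomial of α. Here α^2 = 579 and x^2 - 579 is irreducible (d = 579 is squarefree, ≠ 1, hence not a square), so deg(m_α) = 2. Thus [Q(α):Q] = 2.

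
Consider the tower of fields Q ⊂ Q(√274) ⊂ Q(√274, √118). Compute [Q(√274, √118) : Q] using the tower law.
[Q(√274, √118) : Q] = 4

[Q(√274):Q] = 2 (min poly x^2 - 274, irreducible since 274 is squarefree > 1). For the top step, suppose √118 ∈ Q(√274), say √118 = c + d√274 with c, d ∈ Q. Squaring: 118 = c^2 + 274d^2 + 2cd√274. Since √274 ∉ Q this forces 2cd = 0. If d = 0 then √118 = c ∈ Q, contradicting 118 squarefree > 1. If c = 0 then 118 = 274d^2, so 274·118 = (274d)^2 is a perfect square in Q — but 274·118 = 32332 is not a perfect square (since 274 and 118 are distinct squarefree integers). Contradiction. Hence √118 ∉ Q(√274), so x^2 - 118 stays irreducible over Q(√274) and [Q(√274, √118) : Q(√274)] = 2. By the tower law, [Q(√274, √118) : Q] = 2 · 2 = 4.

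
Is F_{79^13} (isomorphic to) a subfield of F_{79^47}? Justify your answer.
No: F_{79^13} is not a subfield of F_{79^47}

F_{p^m} embeds in F_{p^n} iff m | n. Here 13 ∤ 47 (since 47 = 3·13 + 8 with remainder 8 ≠ 0), so F_{79^13} is not a subfield of F_{79^47}. Equivalently: if it were, the tower law would give 13 = [F_{79^13}:F_79] dividing [F_{79^47}:F_79] = 47, contradiction.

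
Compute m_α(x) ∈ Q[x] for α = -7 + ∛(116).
m_α(x) = x^3 + 21x^2 + 147x + 227

Set β = α + 7 = ∛(116), so β^3 = 116. Then (α + 7)^3 - 116 = 0, i.e. α is a root of g(x) = (x + 7)^3 - 116 = x^3 + 21x^2 + 147x + 227. Since g(x) = h(x + 7) where h(x) = x^3 - 116, and h is irreducible over Q (because 116 is not a perfect cube, so h has no rational root, and a monic cubic with no rational root is irreducible), g is also irreducible (irreducibility is preserved under the substitution x → x + 7). Hence m_α(x) = x^3 + 21x^2 + 147x + 227.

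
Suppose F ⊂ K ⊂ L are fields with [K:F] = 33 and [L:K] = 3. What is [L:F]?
[L:F] = 99

The tower law says that for any tower of field extensions F ⊂ K ⊂ L with finite degrees, [L:F] = [L:K] · [K:F]. Here this gives [L:F] = 3 · 33 = 99.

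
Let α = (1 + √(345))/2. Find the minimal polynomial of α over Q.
m_α(x) = x^2 - x - 86

From 2α - 1 = √(345), squaring gives (2α - 1)^2 = 345, i.e. 4α^2 - 4α + 1 = 345, so α^2 - α + (1 - 345)/4 = 0. Since 345 ≡ 1 (mod 4), (1 - 345)/4 = -86 ∈ Z. The polynomial x^2 - x - 86 has discriminant 1 - 4·(-86) = 345, which is not a perfect square in Q (d = 345 is squarefree and ≠ 1), so x^2 - x - 86 is irreducible over Q. It is the minimal polynomial of α.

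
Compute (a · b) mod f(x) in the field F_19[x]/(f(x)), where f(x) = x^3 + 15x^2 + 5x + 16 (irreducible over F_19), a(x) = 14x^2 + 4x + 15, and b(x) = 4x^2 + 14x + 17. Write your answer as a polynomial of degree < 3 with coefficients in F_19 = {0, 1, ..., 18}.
a · b ≡ 13x^2 + 14x + 5 (mod f(x))

Multiply in F_19[x]: a(x)·b(x) = (14x^2 + 4x + 15)·(4x^2 + 14x + 17) = 18x^4 + 3x^3 + 12x^2 + 12x + 8. This has degree ≥ 3, so divide by f(x) over F_19: 18x^4 + 3x^3 + 12x^2 + 12x + 8 = (18x + 18)·(x^3 + 15x^2 + 5x + 16) + (13x^2 + 14x + 5). Hence a·b ≡ 13x^2 + 14x + 5 (mod f). (F_19[x]/(f) is a field with 19^3 = 6859 elements since f is irreducible of degree 3.)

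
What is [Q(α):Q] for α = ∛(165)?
[Q(α):Q] = 3

The minimal polynomial of α is x^3 - 165, irreducible over Q since 165 is not a perfect cube (so x^3 - 165 has no rational root). Hence [Q(α):Q] = deg(m_α) = 3.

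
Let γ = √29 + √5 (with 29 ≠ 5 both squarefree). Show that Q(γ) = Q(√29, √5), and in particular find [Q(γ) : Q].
[Q(γ) : Q] = 4 (equivalently, Q(γ) = Q(√29, √5))

Obviously Q(γ) ⊆ Q(√29, √5), and [Q(√29, √5):Q] = 4 (since 29, 5 are distinct squarefree integers > 1 with 145 not a perfect square). To show equality we compute the minimal polynomial of γ. From γ = √29 + √5: γ^2 = 29 + 2√(145) + 5 = 34 + 2√(145), so γ^2 - 34 = 2√(145); squaring, (γ^2 - 34)^2 = 4·145, i.e. γ^4 - 68γ^2 + 1156 - 580 = 0, i.e. γ^4 - 68γ^2 + 576 = 0. So γ is a root of x^4 - 68x^2 + 576. This polynomial is irreducible over Q: it has no rational root (each ±√29 ± √5 is irrational), and any factorization into two quadratics over Q would force √(145) ∈ Q (pairing opposite roots) or √29, √5 ∈ Q (other pairings), all impossible. Hence [Q(γ):Q] = 4 = [Q(√29, √5):Q], so Q(γ) = Q(√29, √5).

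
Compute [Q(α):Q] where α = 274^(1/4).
[Q(α):Q] = 4

α is a root of x^4 - 274. By Eisenstein's criterion at the prime p = 2 (which divides the constant term 274 but p^2 = 4 does not, since 274 is squarefree), x^4 - 274 is irreducible over Q. Hence [Q(α):Q] = 4.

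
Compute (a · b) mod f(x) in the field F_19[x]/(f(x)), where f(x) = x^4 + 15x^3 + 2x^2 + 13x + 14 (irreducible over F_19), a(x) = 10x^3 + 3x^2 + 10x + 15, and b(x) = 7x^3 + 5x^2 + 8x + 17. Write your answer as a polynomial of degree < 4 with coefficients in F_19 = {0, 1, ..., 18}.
a · b ≡ 7x^3 + 13x^2 + 17x + 9 (mod f(x))

Multiply in F_19[x]: a(x)·b(x) = (10x^3 + 3x^2 + 10x + 15)·(7x^3 + 5x^2 + 8x + 17) = 13x^6 + 14x^5 + 13x^4 + 7x^3 + 16x^2 + 5x + 8. This has degree ≥ 4, so divide by f(x) over F_19: 13x^6 + 14x^5 + 13x^4 + 7x^3 + 16x^2 + 5x + 8 = (13x^2 + 9x + 4)·(x^4 + 15x^3 + 2x^2 + 13x + 14) + (7x^3 + 13x^2 + 17x + 9). Hence a·b ≡ 7x^3 + 13x^2 + 17x + 9 (mod f). (F_19[x]/(f) is a field with 19^4 = 130321 elements since f is irreducible of degree 4.)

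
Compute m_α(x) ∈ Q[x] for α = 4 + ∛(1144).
m_α(x) = x^3 - 12x^2 + 48x - 1208

Set β = α - 4 = ∛(1144), so β^3 = 1144. Then (α - 4)^3 - 1144 = 0, i.e. α is a root of g(x) = (x - 4)^3 - 1144 = x^3 - 12x^2 + 48x - 1208. Since g(x) = h(x - 4) where h(x) = x^3 - 1144, and h is irreducible over Q (because 1144 is not a perfect cube, so h has no rational root, and a monic cubic with no rational root is irreducible), g is also irreducible (irreducibility is preserved under the substitution x → x - 4). Hence m_α(x) = x^3 - 12x^2 + 48x - 1208.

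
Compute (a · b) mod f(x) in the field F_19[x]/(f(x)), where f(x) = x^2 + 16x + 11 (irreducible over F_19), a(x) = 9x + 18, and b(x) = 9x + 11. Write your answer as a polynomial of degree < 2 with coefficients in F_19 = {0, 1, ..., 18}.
a · b ≡ 10x + 10 (mod f(x))

Multiply in F_19[x]: a(x)·b(x) = (9x + 18)·(9x + 11) = 5x^2 + 14x + 8. This has degree ≥ 2, so divide by f(x) over F_19: 5x^2 + 14x + 8 = (5)·(x^2 + 16x + 11) + (10x + 10). Hence a·b ≡ 10x + 10 (mod f). (F_19[x]/(f) is a field with 19^2 = 361 elements since f is irreducible of degree 2.)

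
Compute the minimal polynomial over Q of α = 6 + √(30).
m_α(x) = x^2 - 12x + 6

From α - 6 = √(30), squaring gives (α - 6)^2 = 30, i.e. α^2 - 12α + 36 = 30, so α^2 - 12α + 6 = 0. The discriminant of x^2 - 12x + 6 is (-12)^2 - 4·(6) = 144 - 24 = 120, and 4·(30) is not a perfect square in Q since 30 is squarefree and ≠ 1. Hence x^2 - 12x + 6 is irreducible over Q and is the minimal polynomial of α.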